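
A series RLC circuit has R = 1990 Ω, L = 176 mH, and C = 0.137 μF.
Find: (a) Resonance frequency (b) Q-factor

Step 1 — Resonance condition Im(Z)=0 gives ω₀ = 1/√(LC).
Step 2 — ω₀ = 1/√(0.176·1.37e-07) = 6440 rad/s.
Step 3 — f₀ = ω₀/(2π) = 1025 Hz.
Step 4 — Series Q: Q = ω₀L/R = 6440·0.176/1990 = 0.5696.

(a) f₀ = 1025 Hz  (b) Q = 0.5696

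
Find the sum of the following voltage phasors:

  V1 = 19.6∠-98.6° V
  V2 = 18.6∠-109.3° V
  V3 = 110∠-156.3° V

Step 1 — Convert each phasor to rectangular form:
  V1 = 19.6·(cos(-98.6°) + j·sin(-98.6°)) = -2.931 - j19.38 V
  V2 = 18.6·(cos(-109.3°) + j·sin(-109.3°)) = -6.148 - j17.55 V
  V3 = 110·(cos(-156.3°) + j·sin(-156.3°)) = -100.7 - j44.21 V
Step 2 — Sum components: V_total = -109.8 - j81.15 V.
Step 3 — Convert to polar: |V_total| = 136.5 V, ∠V_total = -143.5°.

V_total = 136.5∠-143.5° V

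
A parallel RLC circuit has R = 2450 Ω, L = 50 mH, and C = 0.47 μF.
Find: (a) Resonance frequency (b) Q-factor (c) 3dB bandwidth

Step 1 — Resonance: ω₀ = 1/√(LC) = 1/√(0.05·4.7e-07) = 6523 rad/s.
Step 2 — f₀ = ω₀/(2π) = 1038 Hz.
Step 3 — Parallel Q: Q = R/(ω₀L) = 2450/(6523·0.05) = 7.512.
Step 4 — Bandwidth: Δω = ω₀/Q = 868.4 rad/s; BW = Δω/(2π) = 138.2 Hz.

(a) f₀ = 1038 Hz  (b) Q = 7.512  (c) BW = 138.2 Hz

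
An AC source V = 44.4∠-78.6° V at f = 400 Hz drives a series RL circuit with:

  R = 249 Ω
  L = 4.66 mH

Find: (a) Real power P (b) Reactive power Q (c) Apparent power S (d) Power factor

Step 1 — Angular frequency: ω = 2π·f = 2π·400 = 2513 rad/s.
Step 2 — Component impedances:
  R: Z = R = 249 Ω
  L: Z = jωL = j·2513·0.00466 = 0 + j11.71 Ω
Step 3 — Series combination: Z_total = R + L = 249 + j11.71 Ω = 249.3∠2.7° Ω.
Step 4 — Source phasor: V = 44.4∠-78.6° V = 8.776 - j43.52 V.
Step 5 — Current: I = V / Z = 0.02696 - j0.1761 A = 0.1781∠-81.3° A.
Step 6 — Complex power: S = V·I* = 7.9 + j0.3716 VA.
Step 7 — Real power: P = Re(S) = 7.9 W.
Step 8 — Reactive power: Q = Im(S) = 0.3716 VAR.
Step 9 — Apparent power: |S| = 7.908 VA.
Step 10 — Power factor: PF = P/|S| = 0.9989 (lagging).

(a) P = 7.9 W  (b) Q = 0.3716 VAR  (c) S = 7.908 VA  (d) PF = 0.9989 (lagging)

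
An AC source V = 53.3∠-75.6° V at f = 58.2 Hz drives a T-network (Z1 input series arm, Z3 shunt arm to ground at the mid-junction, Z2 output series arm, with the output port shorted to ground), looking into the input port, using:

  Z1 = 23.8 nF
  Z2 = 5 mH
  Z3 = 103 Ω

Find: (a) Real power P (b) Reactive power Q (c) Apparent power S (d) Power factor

Step 1 — Angular frequency: ω = 2π·f = 2π·58.2 = 365.7 rad/s.
Step 2 — Component impedances:
  Z1: Z = 1/(jωC) = -j/(ω·C) = 0 - j1.149e+05 Ω
  Z2: Z = jωL = j·365.7·0.005 = 0 + j1.828 Ω
  Z3: Z = R = 103 Ω
Step 3 — With the output port shorted to ground, the output series arm Z2 runs from the junction to ground; the shunt arm Z3 also runs from the junction to ground. They appear in parallel: Z3 || Z2 = 0.03245 + j1.828 Ω.
Step 4 — Series with input arm Z1: Z_in = Z1 + (Z3 || Z2) = 0.03245 - j1.149e+05 Ω = 1.149e+05∠-90.0° Ω.
Step 5 — Source phasor: V = 53.3∠-75.6° V = 13.26 - j51.63 V.
Step 6 — Current: I = V / Z = 0.0004493 + j0.0001154 A = 0.0004639∠14.4° A.
Step 7 — Complex power: S = V·I* = 6.982e-09 - j0.02473 VA.
Step 8 — Real power: P = Re(S) = 6.982e-09 W.
Step 9 — Reactive power: Q = Im(S) = -0.02473 VAR.
Step 10 — Apparent power: |S| = 0.02473 VA.
Step 11 — Power factor: PF = P/|S| = 2.824e-07 (leading).

(a) P = 6.982e-09 W  (b) Q = -0.02473 VAR  (c) S = 0.02473 VA  (d) PF = 2.824e-07 (leading)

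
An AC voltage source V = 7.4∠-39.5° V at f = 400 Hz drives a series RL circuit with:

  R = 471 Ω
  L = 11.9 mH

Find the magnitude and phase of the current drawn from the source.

Step 1 — Angular frequency: ω = 2π·f = 2π·400 = 2513 rad/s.
Step 2 — Component impedances:
  R: Z = R = 471 Ω
  L: Z = jωL = j·2513·0.0119 = 0 + j29.91 Ω
Step 3 — Series combination: Z_total = R + L = 471 + j29.91 Ω = 471.9∠3.6° Ω.
Step 4 — Source phasor: V = 7.4∠-39.5° V = 5.71 - j4.707 V.
Step 5 — Ohm's law: I = V / Z_total = (5.71 - j4.707) / (471 + j29.91) = 0.01144 - j0.01072 A.
Step 6 — Convert to polar: |I| = 0.01568 A, ∠I = -43.1°.

I = 0.01568∠-43.1° A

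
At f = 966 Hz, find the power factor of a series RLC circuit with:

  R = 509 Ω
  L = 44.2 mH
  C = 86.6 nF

Step 1 — Angular frequency: ω = 2π·f = 2π·966 = 6070 rad/s.
Step 2 — Component impedances:
  R: Z = R = 509 Ω
  L: Z = jωL = j·6070·0.0442 = 0 + j268.3 Ω
  C: Z = 1/(jωC) = -j/(ω·C) = 0 - j1903 Ω
Step 3 — Series combination: Z_total = R + L + C = 509 - j1634 Ω = 1712∠-72.7° Ω.
Step 4 — Power factor: PF = cos(φ) = Re(Z)/|Z| = 509/1711.7 = 0.2974.
Step 5 — Type: Im(Z) = -1634 ⇒ leading (phase φ = -72.7°).

PF = 0.2974 (leading, φ = -72.7°)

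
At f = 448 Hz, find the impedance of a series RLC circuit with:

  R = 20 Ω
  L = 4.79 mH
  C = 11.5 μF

Step 1 — Angular frequency: ω = 2π·f = 2π·448 = 2815 rad/s.
Step 2 — Component impedances:
  R: Z = R = 20 Ω
  L: Z = jωL = j·2815·0.00479 = 0 + j13.48 Ω
  C: Z = 1/(jωC) = -j/(ω·C) = 0 - j30.89 Ω
Step 3 — Series combination: Z_total = R + L + C = 20 - j17.41 Ω = 26.52∠-41.0° Ω.

Z = 20 - j17.41 Ω = 26.52∠-41.0° Ω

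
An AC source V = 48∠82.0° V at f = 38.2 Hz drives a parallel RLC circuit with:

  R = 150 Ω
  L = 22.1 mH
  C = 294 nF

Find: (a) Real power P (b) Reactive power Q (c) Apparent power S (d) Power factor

Step 1 — Angular frequency: ω = 2π·f = 2π·38.2 = 240 rad/s.
Step 2 — Component impedances:
  R: Z = R = 150 Ω
  L: Z = jωL = j·240·0.0221 = 0 + j5.304 Ω
  C: Z = 1/(jωC) = -j/(ω·C) = 0 - j1.417e+04 Ω
Step 3 — Parallel combination: 1/Z_total = 1/R + 1/L + 1/C; Z_total = 0.1875 + j5.3 Ω = 5.303∠88.0° Ω.
Step 4 — Source phasor: V = 48∠82.0° V = 6.68 + j47.53 V.
Step 5 — Current: I = V / Z = 9.002 - j0.942 A = 9.051∠-6.0° A.
Step 6 — Complex power: S = V·I* = 15.36 + j434.2 VA.
Step 7 — Real power: P = Re(S) = 15.36 W.
Step 8 — Reactive power: Q = Im(S) = 434.2 VAR.
Step 9 — Apparent power: |S| = 434.5 VA.
Step 10 — Power factor: PF = P/|S| = 0.03535 (lagging).

(a) P = 15.36 W  (b) Q = 434.2 VAR  (c) S = 434.5 VA  (d) PF = 0.03535 (lagging)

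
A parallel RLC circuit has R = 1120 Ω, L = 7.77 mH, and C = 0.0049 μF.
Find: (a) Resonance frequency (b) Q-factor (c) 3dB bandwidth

Step 1 — Resonance: ω₀ = 1/√(LC) = 1/√(0.00777·4.9e-09) = 1.621e+05 rad/s.
Step 2 — f₀ = ω₀/(2π) = 2.579e+04 Hz.
Step 3 — Parallel Q: Q = R/(ω₀L) = 1120/(1.621e+05·0.00777) = 0.8894.
Step 4 — Bandwidth: Δω = ω₀/Q = 1.822e+05 rad/s; BW = Δω/(2π) = 2.9e+04 Hz.

(a) f₀ = 2.579e+04 Hz  (b) Q = 0.8894  (c) BW = 2.9e+04 Hz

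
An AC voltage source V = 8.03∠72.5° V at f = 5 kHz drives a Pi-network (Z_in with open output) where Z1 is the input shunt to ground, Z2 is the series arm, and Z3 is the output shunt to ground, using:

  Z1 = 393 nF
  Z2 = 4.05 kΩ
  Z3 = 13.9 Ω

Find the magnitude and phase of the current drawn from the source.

Step 1 — Angular frequency: ω = 2π·f = 2π·5000 = 3.142e+04 rad/s.
Step 2 — Component impedances:
  Z1: Z = 1/(jωC) = -j/(ω·C) = 0 - j80.99 Ω
  Z2: Z = R = 4050 Ω
  Z3: Z = R = 13.9 Ω
Step 3 — With open output, the series arm Z2 and the output shunt Z3 appear in series to ground: Z2 + Z3 = 4064 Ω.
Step 4 — Parallel with input shunt Z1: Z_in = Z1 || (Z2 + Z3) = 1.614 - j80.96 Ω = 80.98∠-88.9° Ω.
Step 5 — Source phasor: V = 8.03∠72.5° V = 2.415 + j7.658 V.
Step 6 — Ohm's law: I = V / Z_total = (2.415 + j7.658) / (1.614 - j80.96) = -0.09396 + j0.0317 A.
Step 7 — Convert to polar: |I| = 0.09916 A, ∠I = 161.4°.

I = 0.09916∠161.4° A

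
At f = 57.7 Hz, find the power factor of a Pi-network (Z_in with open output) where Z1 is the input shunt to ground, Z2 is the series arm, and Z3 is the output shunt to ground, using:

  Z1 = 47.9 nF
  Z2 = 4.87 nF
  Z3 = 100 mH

Step 1 — Angular frequency: ω = 2π·f = 2π·57.7 = 362.5 rad/s.
Step 2 — Component impedances:
  Z1: Z = 1/(jωC) = -j/(ω·C) = 0 - j5.758e+04 Ω
  Z2: Z = 1/(jωC) = -j/(ω·C) = 0 - j5.664e+05 Ω
  Z3: Z = jωL = j·362.5·0.1 = 0 + j36.25 Ω
Step 3 — With open output, the series arm Z2 and the output shunt Z3 appear in series to ground: Z2 + Z3 = 0 - j5.664e+05 Ω.
Step 4 — Parallel with input shunt Z1: Z_in = Z1 || (Z2 + Z3) = 0 - j5.227e+04 Ω = 5.227e+04∠-90.0° Ω.
Step 5 — Power factor: PF = cos(φ) = Re(Z)/|Z| = 0/5.227e+04 = 0.
Step 6 — Type: Im(Z) = -5.227e+04 ⇒ leading (phase φ = -90.0°).

PF = 0 (leading, φ = -90.0°)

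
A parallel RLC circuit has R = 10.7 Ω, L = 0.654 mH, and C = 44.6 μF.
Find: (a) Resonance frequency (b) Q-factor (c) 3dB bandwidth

Step 1 — Resonance: ω₀ = 1/√(LC) = 1/√(0.000654·4.46e-05) = 5855 rad/s.
Step 2 — f₀ = ω₀/(2π) = 931.9 Hz.
Step 3 — Parallel Q: Q = R/(ω₀L) = 10.7/(5855·0.000654) = 2.794.
Step 4 — Bandwidth: Δω = ω₀/Q = 2095 rad/s; BW = Δω/(2π) = 333.5 Hz.

(a) f₀ = 931.9 Hz  (b) Q = 2.794  (c) BW = 333.5 Hz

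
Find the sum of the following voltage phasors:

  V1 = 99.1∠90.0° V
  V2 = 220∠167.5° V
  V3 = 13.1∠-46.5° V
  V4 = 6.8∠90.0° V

Step 1 — Convert each phasor to rectangular form:
  V1 = 99.1·(cos(90.0°) + j·sin(90.0°)) = 0 + j99.1 V
  V2 = 220·(cos(167.5°) + j·sin(167.5°)) = -214.8 + j47.62 V
  V3 = 13.1·(cos(-46.5°) + j·sin(-46.5°)) = 9.017 - j9.502 V
  V4 = 6.8·(cos(90.0°) + j·sin(90.0°)) = 0 + j6.8 V
Step 2 — Sum components: V_total = -205.8 + j144 V.
Step 3 — Convert to polar: |V_total| = 251.2 V, ∠V_total = 145.0°.

V_total = 251.2∠145.0° V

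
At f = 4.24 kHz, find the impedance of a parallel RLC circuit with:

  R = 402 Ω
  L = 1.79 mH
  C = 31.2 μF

Step 1 — Angular frequency: ω = 2π·f = 2π·4240 = 2.664e+04 rad/s.
Step 2 — Component impedances:
  R: Z = R = 402 Ω
  L: Z = jωL = j·2.664e+04·0.00179 = 0 + j47.69 Ω
  C: Z = 1/(jωC) = -j/(ω·C) = 0 - j1.203 Ω
Step 3 — Parallel combination: 1/Z_total = 1/R + 1/L + 1/C; Z_total = 0.003789 - j1.234 Ω = 1.234∠-89.8° Ω.

Z = 0.003789 - j1.234 Ω = 1.234∠-89.8° Ω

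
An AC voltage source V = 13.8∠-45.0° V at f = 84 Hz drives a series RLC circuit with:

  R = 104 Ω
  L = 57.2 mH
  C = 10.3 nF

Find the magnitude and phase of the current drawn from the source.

Step 1 — Angular frequency: ω = 2π·f = 2π·84 = 527.8 rad/s.
Step 2 — Component impedances:
  R: Z = R = 104 Ω
  L: Z = jωL = j·527.8·0.0572 = 0 + j30.19 Ω
  C: Z = 1/(jωC) = -j/(ω·C) = 0 - j1.84e+05 Ω
Step 3 — Series combination: Z_total = R + L + C = 104 - j1.839e+05 Ω = 1.839e+05∠-90.0° Ω.
Step 4 — Source phasor: V = 13.8∠-45.0° V = 9.758 - j9.758 V.
Step 5 — Ohm's law: I = V / Z_total = (9.758 - j9.758) / (104 - j1.839e+05) = 5.309e-05 + j5.303e-05 A.
Step 6 — Convert to polar: |I| = 7.503e-05 A, ∠I = 45.0°.

I = 7.503e-05∠45.0° A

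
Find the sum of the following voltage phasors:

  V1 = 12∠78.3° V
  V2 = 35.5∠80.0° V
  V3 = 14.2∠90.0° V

Step 1 — Convert each phasor to rectangular form:
  V1 = 12·(cos(78.3°) + j·sin(78.3°)) = 2.433 + j11.75 V
  V2 = 35.5·(cos(80.0°) + j·sin(80.0°)) = 6.165 + j34.96 V
  V3 = 14.2·(cos(90.0°) + j·sin(90.0°)) = 0 + j14.2 V
Step 2 — Sum components: V_total = 8.598 + j60.91 V.
Step 3 — Convert to polar: |V_total| = 61.52 V, ∠V_total = 82.0°.

V_total = 61.52∠82.0° V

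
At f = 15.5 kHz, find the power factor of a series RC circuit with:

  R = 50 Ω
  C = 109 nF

Step 1 — Angular frequency: ω = 2π·f = 2π·1.55e+04 = 9.739e+04 rad/s.
Step 2 — Component impedances:
  R: Z = R = 50 Ω
  C: Z = 1/(jωC) = -j/(ω·C) = 0 - j94.2 Ω
Step 3 — Series combination: Z_total = R + C = 50 - j94.2 Ω = 106.6∠-62.0° Ω.
Step 4 — Power factor: PF = cos(φ) = Re(Z)/|Z| = 50/106.65 = 0.4688.
Step 5 — Type: Im(Z) = -94.2 ⇒ leading (phase φ = -62.0°).

PF = 0.4688 (leading, φ = -62.0°)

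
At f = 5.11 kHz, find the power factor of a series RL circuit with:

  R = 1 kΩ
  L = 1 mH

Step 1 — Angular frequency: ω = 2π·f = 2π·5110 = 3.211e+04 rad/s.
Step 2 — Component impedances:
  R: Z = R = 1000 Ω
  L: Z = jωL = j·3.211e+04·0.001 = 0 + j32.11 Ω
Step 3 — Series combination: Z_total = R + L = 1000 + j32.11 Ω = 1001∠1.8° Ω.
Step 4 — Power factor: PF = cos(φ) = Re(Z)/|Z| = 1000/1000.5 = 0.9995.
Step 5 — Type: Im(Z) = 32.11 ⇒ lagging (phase φ = 1.8°).

PF = 0.9995 (lagging, φ = 1.8°)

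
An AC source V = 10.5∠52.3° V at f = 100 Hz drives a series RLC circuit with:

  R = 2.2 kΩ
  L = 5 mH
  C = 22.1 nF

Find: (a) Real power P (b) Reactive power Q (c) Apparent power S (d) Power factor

Step 1 — Angular frequency: ω = 2π·f = 2π·100 = 628.3 rad/s.
Step 2 — Component impedances:
  R: Z = R = 2200 Ω
  L: Z = jωL = j·628.3·0.005 = 0 + j3.142 Ω
  C: Z = 1/(jωC) = -j/(ω·C) = 0 - j7.202e+04 Ω
Step 3 — Series combination: Z_total = R + L + C = 2200 - j7.201e+04 Ω = 7.205e+04∠-88.3° Ω.
Step 4 — Source phasor: V = 10.5∠52.3° V = 6.421 + j8.308 V.
Step 5 — Current: I = V / Z = -0.0001125 + j9.26e-05 A = 0.0001457∠140.6° A.
Step 6 — Complex power: S = V·I* = 4.673e-05 - j0.00153 VA.
Step 7 — Real power: P = Re(S) = 4.673e-05 W.
Step 8 — Reactive power: Q = Im(S) = -0.00153 VAR.
Step 9 — Apparent power: |S| = 0.00153 VA.
Step 10 — Power factor: PF = P/|S| = 0.03054 (leading).

(a) P = 4.673e-05 W  (b) Q = -0.00153 VAR  (c) S = 0.00153 VA  (d) PF = 0.03054 (leading)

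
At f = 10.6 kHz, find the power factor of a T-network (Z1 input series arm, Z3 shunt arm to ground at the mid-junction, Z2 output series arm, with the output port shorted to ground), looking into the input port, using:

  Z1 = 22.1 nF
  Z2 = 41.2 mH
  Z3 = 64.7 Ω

Step 1 — Angular frequency: ω = 2π·f = 2π·1.06e+04 = 6.66e+04 rad/s.
Step 2 — Component impedances:
  Z1: Z = 1/(jωC) = -j/(ω·C) = 0 - j679.4 Ω
  Z2: Z = jωL = j·6.66e+04·0.0412 = 0 + j2744 Ω
  Z3: Z = R = 64.7 Ω
Step 3 — With the output port shorted to ground, the output series arm Z2 runs from the junction to ground; the shunt arm Z3 also runs from the junction to ground. They appear in parallel: Z3 || Z2 = 64.66 + j1.525 Ω.
Step 4 — Series with input arm Z1: Z_in = Z1 + (Z3 || Z2) = 64.66 - j677.9 Ω = 680.9∠-84.6° Ω.
Step 5 — Power factor: PF = cos(φ) = Re(Z)/|Z| = 64.66/680.9 = 0.09496.
Step 6 — Type: Im(Z) = -677.9 ⇒ leading (phase φ = -84.6°).

PF = 0.09496 (leading, φ = -84.6°)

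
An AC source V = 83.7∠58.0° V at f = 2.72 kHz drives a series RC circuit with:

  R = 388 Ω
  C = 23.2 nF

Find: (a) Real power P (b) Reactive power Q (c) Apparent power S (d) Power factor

Step 1 — Angular frequency: ω = 2π·f = 2π·2720 = 1.709e+04 rad/s.
Step 2 — Component impedances:
  R: Z = R = 388 Ω
  C: Z = 1/(jωC) = -j/(ω·C) = 0 - j2522 Ω
Step 3 — Series combination: Z_total = R + C = 388 - j2522 Ω = 2552∠-81.3° Ω.
Step 4 — Source phasor: V = 83.7∠58.0° V = 44.35 + j70.98 V.
Step 5 — Current: I = V / Z = -0.02485 + j0.02141 A = 0.0328∠139.3° A.
Step 6 — Complex power: S = V·I* = 0.4174 - j2.713 VA.
Step 7 — Real power: P = Re(S) = 0.4174 W.
Step 8 — Reactive power: Q = Im(S) = -2.713 VAR.
Step 9 — Apparent power: |S| = 2.745 VA.
Step 10 — Power factor: PF = P/|S| = 0.1521 (leading).

(a) P = 0.4174 W  (b) Q = -2.713 VAR  (c) S = 2.745 VA  (d) PF = 0.1521 (leading)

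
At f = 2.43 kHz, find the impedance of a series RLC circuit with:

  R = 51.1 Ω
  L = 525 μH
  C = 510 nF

Step 1 — Angular frequency: ω = 2π·f = 2π·2430 = 1.527e+04 rad/s.
Step 2 — Component impedances:
  R: Z = R = 51.1 Ω
  L: Z = jωL = j·1.527e+04·0.000525 = 0 + j8.016 Ω
  C: Z = 1/(jωC) = -j/(ω·C) = 0 - j128.4 Ω
Step 3 — Series combination: Z_total = R + L + C = 51.1 - j120.4 Ω = 130.8∠-67.0° Ω.

Z = 51.1 - j120.4 Ω = 130.8∠-67.0° Ω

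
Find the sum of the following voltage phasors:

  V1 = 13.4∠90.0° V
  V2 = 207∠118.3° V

Step 1 — Convert each phasor to rectangular form:
  V1 = 13.4·(cos(90.0°) + j·sin(90.0°)) = 0 + j13.4 V
  V2 = 207·(cos(118.3°) + j·sin(118.3°)) = -98.14 + j182.3 V
Step 2 — Sum components: V_total = -98.14 + j195.7 V.
Step 3 — Convert to polar: |V_total| = 218.9 V, ∠V_total = 116.6°.

V_total = 218.9∠116.6° V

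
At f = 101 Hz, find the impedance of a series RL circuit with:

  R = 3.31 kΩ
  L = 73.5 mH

Step 1 — Angular frequency: ω = 2π·f = 2π·101 = 634.6 rad/s.
Step 2 — Component impedances:
  R: Z = R = 3310 Ω
  L: Z = jωL = j·634.6·0.0735 = 0 + j46.64 Ω
Step 3 — Series combination: Z_total = R + L = 3310 + j46.64 Ω = 3310∠0.8° Ω.

Z = 3310 + j46.64 Ω = 3310∠0.8° Ω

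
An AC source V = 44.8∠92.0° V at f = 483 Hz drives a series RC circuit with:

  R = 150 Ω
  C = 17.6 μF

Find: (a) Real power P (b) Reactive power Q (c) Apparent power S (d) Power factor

Step 1 — Angular frequency: ω = 2π·f = 2π·483 = 3035 rad/s.
Step 2 — Component impedances:
  R: Z = R = 150 Ω
  C: Z = 1/(jωC) = -j/(ω·C) = 0 - j18.72 Ω
Step 3 — Series combination: Z_total = R + C = 150 - j18.72 Ω = 151.2∠-7.1° Ω.
Step 4 — Source phasor: V = 44.8∠92.0° V = -1.563 + j44.77 V.
Step 5 — Current: I = V / Z = -0.04695 + j0.2926 A = 0.2964∠99.1° A.
Step 6 — Complex power: S = V·I* = 13.18 - j1.644 VA.
Step 7 — Real power: P = Re(S) = 13.18 W.
Step 8 — Reactive power: Q = Im(S) = -1.644 VAR.
Step 9 — Apparent power: |S| = 13.28 VA.
Step 10 — Power factor: PF = P/|S| = 0.9923 (leading).

(a) P = 13.18 W  (b) Q = -1.644 VAR  (c) S = 13.28 VA  (d) PF = 0.9923 (leading)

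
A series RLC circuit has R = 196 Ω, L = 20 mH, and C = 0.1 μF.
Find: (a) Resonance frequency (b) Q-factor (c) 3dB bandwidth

Step 1 — Resonance condition Im(Z)=0 gives ω₀ = 1/√(LC).
Step 2 — ω₀ = 1/√(0.02·1e-07) = 2.236e+04 rad/s.
Step 3 — f₀ = ω₀/(2π) = 3559 Hz.
Step 4 — Series Q: Q = ω₀L/R = 2.236e+04·0.02/196 = 2.282.
Step 5 — 3dB bandwidth: Δω = ω₀/Q = 9800 rad/s; BW = Δω/(2π) = 1560 Hz.

(a) f₀ = 3559 Hz  (b) Q = 2.282  (c) BW = 1560 Hz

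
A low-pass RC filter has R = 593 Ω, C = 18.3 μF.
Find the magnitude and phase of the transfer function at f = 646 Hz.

Step 1 — Angular frequency: ω = 2π·646 = 4059 rad/s.
Step 2 — Transfer function: H(jω) = 1/(1 + jωRC).
Step 3 — Denominator: 1 + jωRC = 1 + j·4059·593·1.83e-05 = 1 + j44.05.
Step 4 — H = 0.0005152 - j0.02269.
Step 5 — Magnitude: |H| = 0.0227 (-32.9 dB); phase: φ = -88.7°.

|H| = 0.0227 (-32.9 dB), φ = -88.7°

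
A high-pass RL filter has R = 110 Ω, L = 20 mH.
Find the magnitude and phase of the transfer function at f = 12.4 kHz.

Step 1 — Angular frequency: ω = 2π·1.24e+04 = 7.791e+04 rad/s.
Step 2 — Transfer function: H(jω) = jωL/(R + jωL).
Step 3 — Numerator jωL = j·1558; denominator R + jωL = 110 + j1558.
Step 4 — H = 0.995 + j0.07024.
Step 5 — Magnitude: |H| = 0.9975 (-0.0 dB); phase: φ = 4.0°.

|H| = 0.9975 (-0.0 dB), φ = 4.0°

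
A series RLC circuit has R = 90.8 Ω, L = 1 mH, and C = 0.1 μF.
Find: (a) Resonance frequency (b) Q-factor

Step 1 — Resonance condition Im(Z)=0 gives ω₀ = 1/√(LC).
Step 2 — ω₀ = 1/√(0.001·1e-07) = 1e+05 rad/s.
Step 3 — f₀ = ω₀/(2π) = 1.592e+04 Hz.
Step 4 — Series Q: Q = ω₀L/R = 1e+05·0.001/90.8 = 1.101.

(a) f₀ = 1.592e+04 Hz  (b) Q = 1.101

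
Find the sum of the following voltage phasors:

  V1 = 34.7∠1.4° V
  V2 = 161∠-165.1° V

Step 1 — Convert each phasor to rectangular form:
  V1 = 34.7·(cos(1.4°) + j·sin(1.4°)) = 34.69 + j0.8478 V
  V2 = 161·(cos(-165.1°) + j·sin(-165.1°)) = -155.6 - j41.4 V
Step 2 — Sum components: V_total = -120.9 - j40.55 V.
Step 3 — Convert to polar: |V_total| = 127.5 V, ∠V_total = -161.5°.

V_total = 127.5∠-161.5° V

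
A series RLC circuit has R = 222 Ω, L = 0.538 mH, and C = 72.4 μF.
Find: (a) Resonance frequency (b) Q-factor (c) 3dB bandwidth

Step 1 — Resonance condition Im(Z)=0 gives ω₀ = 1/√(LC).
Step 2 — ω₀ = 1/√(0.000538·7.24e-05) = 5067 rad/s.
Step 3 — f₀ = ω₀/(2π) = 806.4 Hz.
Step 4 — Series Q: Q = ω₀L/R = 5067·0.000538/222 = 0.01228.
Step 5 — 3dB bandwidth: Δω = ω₀/Q = 4.126e+05 rad/s; BW = Δω/(2π) = 6.567e+04 Hz.

(a) f₀ = 806.4 Hz  (b) Q = 0.01228  (c) BW = 6.567e+04 Hz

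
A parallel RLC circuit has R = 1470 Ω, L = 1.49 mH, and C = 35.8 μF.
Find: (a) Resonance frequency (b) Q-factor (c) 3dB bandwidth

Step 1 — Resonance: ω₀ = 1/√(LC) = 1/√(0.00149·3.58e-05) = 4330 rad/s.
Step 2 — f₀ = ω₀/(2π) = 689.1 Hz.
Step 3 — Parallel Q: Q = R/(ω₀L) = 1470/(4330·0.00149) = 227.9.
Step 4 — Bandwidth: Δω = ω₀/Q = 19 rad/s; BW = Δω/(2π) = 3.024 Hz.

(a) f₀ = 689.1 Hz  (b) Q = 227.9  (c) BW = 3.024 Hz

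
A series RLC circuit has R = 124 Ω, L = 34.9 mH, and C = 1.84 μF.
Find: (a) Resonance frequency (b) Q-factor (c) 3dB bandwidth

Step 1 — Resonance: ω₀ = 1/√(LC) = 1/√(0.0349·1.84e-06) = 3946 rad/s.
Step 2 — f₀ = ω₀/(2π) = 628.1 Hz.
Step 3 — Series Q: Q = ω₀L/R = 3946·0.0349/124 = 1.111.
Step 4 — Bandwidth: Δω = ω₀/Q = 3553 rad/s; BW = Δω/(2π) = 565.5 Hz.

(a) f₀ = 628.1 Hz  (b) Q = 1.111  (c) BW = 565.5 Hz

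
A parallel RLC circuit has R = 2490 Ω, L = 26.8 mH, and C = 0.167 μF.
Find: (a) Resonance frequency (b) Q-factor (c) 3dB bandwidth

Step 1 — Resonance: ω₀ = 1/√(LC) = 1/√(0.0268·1.67e-07) = 1.495e+04 rad/s.
Step 2 — f₀ = ω₀/(2π) = 2379 Hz.
Step 3 — Parallel Q: Q = R/(ω₀L) = 2490/(1.495e+04·0.0268) = 6.216.
Step 4 — Bandwidth: Δω = ω₀/Q = 2405 rad/s; BW = Δω/(2π) = 382.7 Hz.

(a) f₀ = 2379 Hz  (b) Q = 6.216  (c) BW = 382.7 Hz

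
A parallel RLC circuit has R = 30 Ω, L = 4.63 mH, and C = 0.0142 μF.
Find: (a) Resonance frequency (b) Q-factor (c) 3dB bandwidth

Step 1 — Resonance: ω₀ = 1/√(LC) = 1/√(0.00463·1.42e-08) = 1.233e+05 rad/s.
Step 2 — f₀ = ω₀/(2π) = 1.963e+04 Hz.
Step 3 — Parallel Q: Q = R/(ω₀L) = 30/(1.233e+05·0.00463) = 0.05254.
Step 4 — Bandwidth: Δω = ω₀/Q = 2.347e+06 rad/s; BW = Δω/(2π) = 3.736e+05 Hz.

(a) f₀ = 1.963e+04 Hz  (b) Q = 0.05254  (c) BW = 3.736e+05 Hz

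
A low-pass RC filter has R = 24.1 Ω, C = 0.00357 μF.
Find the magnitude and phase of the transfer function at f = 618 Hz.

Step 1 — Angular frequency: ω = 2π·618 = 3883 rad/s.
Step 2 — Transfer function: H(jω) = 1/(1 + jωRC).
Step 3 — Denominator: 1 + jωRC = 1 + j·3883·24.1·3.57e-09 = 1 + j0.0003341.
Step 4 — H = 1 - j0.0003341.
Step 5 — Magnitude: |H| = 1 (-0.0 dB); phase: φ = -0.0°.

|H| = 1 (-0.0 dB), φ = -0.0°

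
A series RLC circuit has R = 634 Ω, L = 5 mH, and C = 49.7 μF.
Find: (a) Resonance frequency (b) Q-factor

Step 1 — Resonance condition Im(Z)=0 gives ω₀ = 1/√(LC).
Step 2 — ω₀ = 1/√(0.005·4.97e-05) = 2006 rad/s.
Step 3 — f₀ = ω₀/(2π) = 319.3 Hz.
Step 4 — Series Q: Q = ω₀L/R = 2006·0.005/634 = 0.01582.

(a) f₀ = 319.3 Hz  (b) Q = 0.01582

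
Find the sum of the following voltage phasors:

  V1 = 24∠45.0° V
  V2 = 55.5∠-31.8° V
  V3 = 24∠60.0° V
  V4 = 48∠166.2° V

Step 1 — Convert each phasor to rectangular form:
  V1 = 24·(cos(45.0°) + j·sin(45.0°)) = 16.97 + j16.97 V
  V2 = 55.5·(cos(-31.8°) + j·sin(-31.8°)) = 47.17 - j29.25 V
  V3 = 24·(cos(60.0°) + j·sin(60.0°)) = 12 + j20.78 V
  V4 = 48·(cos(166.2°) + j·sin(166.2°)) = -46.61 + j11.45 V
Step 2 — Sum components: V_total = 29.53 + j19.96 V.
Step 3 — Convert to polar: |V_total| = 35.64 V, ∠V_total = 34.1°.

V_total = 35.64∠34.1° V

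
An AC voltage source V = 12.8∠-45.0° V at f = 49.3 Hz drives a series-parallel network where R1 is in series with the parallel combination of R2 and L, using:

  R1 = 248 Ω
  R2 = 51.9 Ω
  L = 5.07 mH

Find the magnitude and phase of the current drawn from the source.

Step 1 — Angular frequency: ω = 2π·f = 2π·49.3 = 309.8 rad/s.
Step 2 — Component impedances:
  R1: Z = R = 248 Ω
  R2: Z = R = 51.9 Ω
  L: Z = jωL = j·309.8·0.00507 = 0 + j1.57 Ω
Step 3 — Parallel branch: R2 || L = 1/(1/R2 + 1/L) = 0.04748 + j1.569 Ω.
Step 4 — Series with R1: Z_total = R1 + (R2 || L) = 248 + j1.569 Ω = 248.1∠0.4° Ω.
Step 5 — Source phasor: V = 12.8∠-45.0° V = 9.051 - j9.051 V.
Step 6 — Ohm's law: I = V / Z_total = (9.051 - j9.051) / (248 + j1.569) = 0.03626 - j0.03672 A.
Step 7 — Convert to polar: |I| = 0.0516 A, ∠I = -45.4°.

I = 0.0516∠-45.4° A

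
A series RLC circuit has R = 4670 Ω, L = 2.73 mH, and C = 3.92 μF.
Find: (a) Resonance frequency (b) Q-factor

Step 1 — Resonance condition Im(Z)=0 gives ω₀ = 1/√(LC).
Step 2 — ω₀ = 1/√(0.00273·3.92e-06) = 9667 rad/s.
Step 3 — f₀ = ω₀/(2π) = 1538 Hz.
Step 4 — Series Q: Q = ω₀L/R = 9667·0.00273/4670 = 0.005651.

(a) f₀ = 1538 Hz  (b) Q = 0.005651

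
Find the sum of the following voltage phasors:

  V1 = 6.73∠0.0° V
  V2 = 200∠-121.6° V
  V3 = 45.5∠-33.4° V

Step 1 — Convert each phasor to rectangular form:
  V1 = 6.73·(cos(0.0°) + j·sin(0.0°)) = 6.73 V
  V2 = 200·(cos(-121.6°) + j·sin(-121.6°)) = -104.8 - j170.3 V
  V3 = 45.5·(cos(-33.4°) + j·sin(-33.4°)) = 37.99 - j25.05 V
Step 2 — Sum components: V_total = -60.08 - j195.4 V.
Step 3 — Convert to polar: |V_total| = 204.4 V, ∠V_total = -107.1°.

V_total = 204.4∠-107.1° V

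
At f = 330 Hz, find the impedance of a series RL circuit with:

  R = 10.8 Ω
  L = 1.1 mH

Step 1 — Angular frequency: ω = 2π·f = 2π·330 = 2073 rad/s.
Step 2 — Component impedances:
  R: Z = R = 10.8 Ω
  L: Z = jωL = j·2073·0.0011 = 0 + j2.281 Ω
Step 3 — Series combination: Z_total = R + L = 10.8 + j2.281 Ω = 11.04∠11.9° Ω.

Z = 10.8 + j2.281 Ω = 11.04∠11.9° Ω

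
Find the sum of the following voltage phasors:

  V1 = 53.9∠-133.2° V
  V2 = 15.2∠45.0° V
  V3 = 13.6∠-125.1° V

Step 1 — Convert each phasor to rectangular form:
  V1 = 53.9·(cos(-133.2°) + j·sin(-133.2°)) = -36.9 - j39.29 V
  V2 = 15.2·(cos(45.0°) + j·sin(45.0°)) = 10.75 + j10.75 V
  V3 = 13.6·(cos(-125.1°) + j·sin(-125.1°)) = -7.82 - j11.13 V
Step 2 — Sum components: V_total = -33.97 - j39.67 V.
Step 3 — Convert to polar: |V_total| = 52.23 V, ∠V_total = -130.6°.

V_total = 52.23∠-130.6° V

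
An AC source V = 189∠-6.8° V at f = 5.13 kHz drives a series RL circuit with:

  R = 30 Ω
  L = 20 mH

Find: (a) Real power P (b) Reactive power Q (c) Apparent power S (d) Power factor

Step 1 — Angular frequency: ω = 2π·f = 2π·5130 = 3.223e+04 rad/s.
Step 2 — Component impedances:
  R: Z = R = 30 Ω
  L: Z = jωL = j·3.223e+04·0.02 = 0 + j644.7 Ω
Step 3 — Series combination: Z_total = R + L = 30 + j644.7 Ω = 645.4∠87.3° Ω.
Step 4 — Source phasor: V = 189∠-6.8° V = 187.7 - j22.38 V.
Step 5 — Current: I = V / Z = -0.02112 - j0.2921 A = 0.2929∠-94.1° A.
Step 6 — Complex power: S = V·I* = 2.573 + j55.29 VA.
Step 7 — Real power: P = Re(S) = 2.573 W.
Step 8 — Reactive power: Q = Im(S) = 55.29 VAR.
Step 9 — Apparent power: |S| = 55.35 VA.
Step 10 — Power factor: PF = P/|S| = 0.04649 (lagging).

(a) P = 2.573 W  (b) Q = 55.29 VAR  (c) S = 55.35 VA  (d) PF = 0.04649 (lagging)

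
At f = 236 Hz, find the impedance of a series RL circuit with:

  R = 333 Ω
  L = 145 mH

Step 1 — Angular frequency: ω = 2π·f = 2π·236 = 1483 rad/s.
Step 2 — Component impedances:
  R: Z = R = 333 Ω
  L: Z = jωL = j·1483·0.145 = 0 + j215 Ω
Step 3 — Series combination: Z_total = R + L = 333 + j215 Ω = 396.4∠32.8° Ω.

Z = 333 + j215 Ω = 396.4∠32.8° Ω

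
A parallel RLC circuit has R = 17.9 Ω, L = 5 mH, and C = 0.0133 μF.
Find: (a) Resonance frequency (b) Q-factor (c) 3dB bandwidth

Step 1 — Resonance: ω₀ = 1/√(LC) = 1/√(0.005·1.33e-08) = 1.226e+05 rad/s.
Step 2 — f₀ = ω₀/(2π) = 1.952e+04 Hz.
Step 3 — Parallel Q: Q = R/(ω₀L) = 17.9/(1.226e+05·0.005) = 0.02919.
Step 4 — Bandwidth: Δω = ω₀/Q = 4.2e+06 rad/s; BW = Δω/(2π) = 6.685e+05 Hz.

(a) f₀ = 1.952e+04 Hz  (b) Q = 0.02919  (c) BW = 6.685e+05 Hz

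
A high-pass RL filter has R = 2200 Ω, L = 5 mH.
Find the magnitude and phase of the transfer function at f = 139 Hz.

Step 1 — Angular frequency: ω = 2π·139 = 873.4 rad/s.
Step 2 — Transfer function: H(jω) = jωL/(R + jωL).
Step 3 — Numerator jωL = j·4.367; denominator R + jωL = 2200 + j4.367.
Step 4 — H = 3.94e-06 + j0.001985.
Step 5 — Magnitude: |H| = 0.001985 (-54.0 dB); phase: φ = 89.9°.

|H| = 0.001985 (-54.0 dB), φ = 89.9°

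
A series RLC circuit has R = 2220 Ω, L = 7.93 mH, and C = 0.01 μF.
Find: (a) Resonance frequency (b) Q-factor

Step 1 — Resonance condition Im(Z)=0 gives ω₀ = 1/√(LC).
Step 2 — ω₀ = 1/√(0.00793·1e-08) = 1.123e+05 rad/s.
Step 3 — f₀ = ω₀/(2π) = 1.787e+04 Hz.
Step 4 — Series Q: Q = ω₀L/R = 1.123e+05·0.00793/2220 = 0.4011.

(a) f₀ = 1.787e+04 Hz  (b) Q = 0.4011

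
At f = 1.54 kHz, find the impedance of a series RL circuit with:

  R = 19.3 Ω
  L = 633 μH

Step 1 — Angular frequency: ω = 2π·f = 2π·1540 = 9676 rad/s.
Step 2 — Component impedances:
  R: Z = R = 19.3 Ω
  L: Z = jωL = j·9676·0.000633 = 0 + j6.125 Ω
Step 3 — Series combination: Z_total = R + L = 19.3 + j6.125 Ω = 20.25∠17.6° Ω.

Z = 19.3 + j6.125 Ω = 20.25∠17.6° Ω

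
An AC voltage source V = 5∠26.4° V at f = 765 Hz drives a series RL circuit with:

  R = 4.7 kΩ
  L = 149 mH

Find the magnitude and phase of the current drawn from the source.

Step 1 — Angular frequency: ω = 2π·f = 2π·765 = 4807 rad/s.
Step 2 — Component impedances:
  R: Z = R = 4700 Ω
  L: Z = jωL = j·4807·0.149 = 0 + j716.2 Ω
Step 3 — Series combination: Z_total = R + L = 4700 + j716.2 Ω = 4754∠8.7° Ω.
Step 4 — Source phasor: V = 5∠26.4° V = 4.479 + j2.223 V.
Step 5 — Ohm's law: I = V / Z_total = (4.479 + j2.223) / (4700 + j716.2) = 0.001002 + j0.0003204 A.
Step 6 — Convert to polar: |I| = 0.001052 A, ∠I = 17.7°.

I = 0.001052∠17.7° A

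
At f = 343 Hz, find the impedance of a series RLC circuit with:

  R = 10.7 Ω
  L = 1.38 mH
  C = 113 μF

Step 1 — Angular frequency: ω = 2π·f = 2π·343 = 2155 rad/s.
Step 2 — Component impedances:
  R: Z = R = 10.7 Ω
  L: Z = jωL = j·2155·0.00138 = 0 + j2.974 Ω
  C: Z = 1/(jωC) = -j/(ω·C) = 0 - j4.106 Ω
Step 3 — Series combination: Z_total = R + L + C = 10.7 - j1.132 Ω = 10.76∠-6.0° Ω.

Z = 10.7 - j1.132 Ω = 10.76∠-6.0° Ω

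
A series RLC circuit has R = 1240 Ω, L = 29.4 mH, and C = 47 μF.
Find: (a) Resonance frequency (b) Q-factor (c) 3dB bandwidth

Step 1 — Resonance condition Im(Z)=0 gives ω₀ = 1/√(LC).
Step 2 — ω₀ = 1/√(0.0294·4.7e-05) = 850.7 rad/s.
Step 3 — f₀ = ω₀/(2π) = 135.4 Hz.
Step 4 — Series Q: Q = ω₀L/R = 850.7·0.0294/1240 = 0.02017.
Step 5 — 3dB bandwidth: Δω = ω₀/Q = 4.218e+04 rad/s; BW = Δω/(2π) = 6713 Hz.

(a) f₀ = 135.4 Hz  (b) Q = 0.02017  (c) BW = 6713 Hz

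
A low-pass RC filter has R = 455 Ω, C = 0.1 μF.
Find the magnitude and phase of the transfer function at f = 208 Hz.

Step 1 — Angular frequency: ω = 2π·208 = 1307 rad/s.
Step 2 — Transfer function: H(jω) = 1/(1 + jωRC).
Step 3 — Denominator: 1 + jωRC = 1 + j·1307·455·1e-07 = 1 + j0.05946.
Step 4 — H = 0.9965 - j0.05925.
Step 5 — Magnitude: |H| = 0.9982 (-0.0 dB); phase: φ = -3.4°.

|H| = 0.9982 (-0.0 dB), φ = -3.4°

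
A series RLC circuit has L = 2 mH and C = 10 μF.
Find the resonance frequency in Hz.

Step 1 — Resonance condition Im(Z)=0 gives ω₀ = 1/√(LC).
Step 2 — ω₀ = 1/√(0.002·1e-05) = 7071 rad/s.
Step 3 — f₀ = ω₀/(2π) = 1125 Hz.

f₀ = 1125 Hz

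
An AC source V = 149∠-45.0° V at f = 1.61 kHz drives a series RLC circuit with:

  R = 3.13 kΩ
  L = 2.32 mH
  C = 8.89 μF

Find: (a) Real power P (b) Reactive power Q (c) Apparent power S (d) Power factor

Step 1 — Angular frequency: ω = 2π·f = 2π·1610 = 1.012e+04 rad/s.
Step 2 — Component impedances:
  R: Z = R = 3130 Ω
  L: Z = jωL = j·1.012e+04·0.00232 = 0 + j23.47 Ω
  C: Z = 1/(jωC) = -j/(ω·C) = 0 - j11.12 Ω
Step 3 — Series combination: Z_total = R + L + C = 3130 + j12.35 Ω = 3130∠0.2° Ω.
Step 4 — Source phasor: V = 149∠-45.0° V = 105.4 - j105.4 V.
Step 5 — Current: I = V / Z = 0.03353 - j0.03379 A = 0.0476∠-45.2° A.
Step 6 — Complex power: S = V·I* = 7.093 + j0.02798 VA.
Step 7 — Real power: P = Re(S) = 7.093 W.
Step 8 — Reactive power: Q = Im(S) = 0.02798 VAR.
Step 9 — Apparent power: |S| = 7.093 VA.
Step 10 — Power factor: PF = P/|S| = 1 (lagging).

(a) P = 7.093 W  (b) Q = 0.02798 VAR  (c) S = 7.093 VA  (d) PF = 1 (lagging)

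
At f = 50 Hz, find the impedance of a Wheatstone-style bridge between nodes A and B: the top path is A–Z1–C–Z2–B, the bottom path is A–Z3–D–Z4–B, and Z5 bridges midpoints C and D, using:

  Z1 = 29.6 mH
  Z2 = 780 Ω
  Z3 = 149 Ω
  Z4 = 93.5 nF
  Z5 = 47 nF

Step 1 — Angular frequency: ω = 2π·f = 2π·50 = 314.2 rad/s.
Step 2 — Component impedances:
  Z1: Z = jωL = j·314.2·0.0296 = 0 + j9.299 Ω
  Z2: Z = R = 780 Ω
  Z3: Z = R = 149 Ω
  Z4: Z = 1/(jωC) = -j/(ω·C) = 0 - j3.404e+04 Ω
  Z5: Z = 1/(jωC) = -j/(ω·C) = 0 - j6.773e+04 Ω
Step 3 — Bridge requires nodal analysis (the Z5 bridge couples midpoints C and D, so the two paths cannot be reduced to a simple series/parallel combination). Setting node B to ground and injecting 1 A at node A, the 3-node admittance system at A, C, D solves to V_A = Z_AB = 779.9 - j8.572 Ω = 780∠-0.6° Ω.

Z = 779.9 - j8.572 Ω = 780∠-0.6° Ω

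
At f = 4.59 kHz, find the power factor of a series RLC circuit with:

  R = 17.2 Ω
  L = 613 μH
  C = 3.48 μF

Step 1 — Angular frequency: ω = 2π·f = 2π·4590 = 2.884e+04 rad/s.
Step 2 — Component impedances:
  R: Z = R = 17.2 Ω
  L: Z = jωL = j·2.884e+04·0.000613 = 0 + j17.68 Ω
  C: Z = 1/(jωC) = -j/(ω·C) = 0 - j9.964 Ω
Step 3 — Series combination: Z_total = R + L + C = 17.2 + j7.715 Ω = 18.85∠24.2° Ω.
Step 4 — Power factor: PF = cos(φ) = Re(Z)/|Z| = 17.2/18.851 = 0.9124.
Step 5 — Type: Im(Z) = 7.715 ⇒ lagging (phase φ = 24.2°).

PF = 0.9124 (lagging, φ = 24.2°)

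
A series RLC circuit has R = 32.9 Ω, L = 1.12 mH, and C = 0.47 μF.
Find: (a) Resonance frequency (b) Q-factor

Step 1 — Resonance condition Im(Z)=0 gives ω₀ = 1/√(LC).
Step 2 — ω₀ = 1/√(0.00112·4.7e-07) = 4.359e+04 rad/s.
Step 3 — f₀ = ω₀/(2π) = 6937 Hz.
Step 4 — Series Q: Q = ω₀L/R = 4.359e+04·0.00112/32.9 = 1.484.

(a) f₀ = 6937 Hz  (b) Q = 1.484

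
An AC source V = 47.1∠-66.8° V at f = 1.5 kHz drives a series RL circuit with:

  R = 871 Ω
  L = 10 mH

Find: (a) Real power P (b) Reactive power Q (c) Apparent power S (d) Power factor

Step 1 — Angular frequency: ω = 2π·f = 2π·1500 = 9425 rad/s.
Step 2 — Component impedances:
  R: Z = R = 871 Ω
  L: Z = jωL = j·9425·0.01 = 0 + j94.25 Ω
Step 3 — Series combination: Z_total = R + L = 871 + j94.25 Ω = 876.1∠6.2° Ω.
Step 4 — Source phasor: V = 47.1∠-66.8° V = 18.55 - j43.29 V.
Step 5 — Current: I = V / Z = 0.01574 - j0.05141 A = 0.05376∠-73.0° A.
Step 6 — Complex power: S = V·I* = 2.517 + j0.2724 VA.
Step 7 — Real power: P = Re(S) = 2.517 W.
Step 8 — Reactive power: Q = Im(S) = 0.2724 VAR.
Step 9 — Apparent power: |S| = 2.532 VA.
Step 10 — Power factor: PF = P/|S| = 0.9942 (lagging).

(a) P = 2.517 W  (b) Q = 0.2724 VAR  (c) S = 2.532 VA  (d) PF = 0.9942 (lagging)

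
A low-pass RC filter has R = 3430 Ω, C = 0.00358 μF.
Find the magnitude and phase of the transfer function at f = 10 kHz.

Step 1 — Angular frequency: ω = 2π·1e+04 = 6.283e+04 rad/s.
Step 2 — Transfer function: H(jω) = 1/(1 + jωRC).
Step 3 — Denominator: 1 + jωRC = 1 + j·6.283e+04·3430·3.58e-09 = 1 + j0.7715.
Step 4 — H = 0.6269 - j0.4836.
Step 5 — Magnitude: |H| = 0.7917 (-2.0 dB); phase: φ = -37.7°.

|H| = 0.7917 (-2.0 dB), φ = -37.7°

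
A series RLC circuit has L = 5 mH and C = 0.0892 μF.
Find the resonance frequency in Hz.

Step 1 — Resonance condition Im(Z)=0 gives ω₀ = 1/√(LC).
Step 2 — ω₀ = 1/√(0.005·8.92e-08) = 4.735e+04 rad/s.
Step 3 — f₀ = ω₀/(2π) = 7536 Hz.

f₀ = 7536 Hz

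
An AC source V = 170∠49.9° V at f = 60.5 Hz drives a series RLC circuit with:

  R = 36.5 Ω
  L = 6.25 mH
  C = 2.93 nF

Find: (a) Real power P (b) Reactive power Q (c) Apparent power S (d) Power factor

Step 1 — Angular frequency: ω = 2π·f = 2π·60.5 = 380.1 rad/s.
Step 2 — Component impedances:
  R: Z = R = 36.5 Ω
  L: Z = jωL = j·380.1·0.00625 = 0 + j2.376 Ω
  C: Z = 1/(jωC) = -j/(ω·C) = 0 - j8.978e+05 Ω
Step 3 — Series combination: Z_total = R + L + C = 36.5 - j8.978e+05 Ω = 8.978e+05∠-90.0° Ω.
Step 4 — Source phasor: V = 170∠49.9° V = 109.5 + j130 V.
Step 5 — Current: I = V / Z = -0.0001448 + j0.000122 A = 0.0001893∠139.9° A.
Step 6 — Complex power: S = V·I* = 1.309e-06 - j0.03219 VA.
Step 7 — Real power: P = Re(S) = 1.309e-06 W.
Step 8 — Reactive power: Q = Im(S) = -0.03219 VAR.
Step 9 — Apparent power: |S| = 0.03219 VA.
Step 10 — Power factor: PF = P/|S| = 4.065e-05 (leading).

(a) P = 1.309e-06 W  (b) Q = -0.03219 VAR  (c) S = 0.03219 VA  (d) PF = 4.065e-05 (leading)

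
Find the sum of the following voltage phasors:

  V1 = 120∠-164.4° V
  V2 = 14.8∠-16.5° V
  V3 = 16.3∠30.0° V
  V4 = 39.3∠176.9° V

Step 1 — Convert each phasor to rectangular form:
  V1 = 120·(cos(-164.4°) + j·sin(-164.4°)) = -115.6 - j32.27 V
  V2 = 14.8·(cos(-16.5°) + j·sin(-16.5°)) = 14.19 - j4.203 V
  V3 = 16.3·(cos(30.0°) + j·sin(30.0°)) = 14.12 + j8.15 V
  V4 = 39.3·(cos(176.9°) + j·sin(176.9°)) = -39.24 + j2.125 V
Step 2 — Sum components: V_total = -126.5 - j26.2 V.
Step 3 — Convert to polar: |V_total| = 129.2 V, ∠V_total = -168.3°.

V_total = 129.2∠-168.3° V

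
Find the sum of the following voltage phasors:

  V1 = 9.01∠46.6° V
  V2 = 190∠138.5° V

Step 1 — Convert each phasor to rectangular form:
  V1 = 9.01·(cos(46.6°) + j·sin(46.6°)) = 6.191 + j6.546 V
  V2 = 190·(cos(138.5°) + j·sin(138.5°)) = -142.3 + j125.9 V
Step 2 — Sum components: V_total = -136.1 + j132.4 V.
Step 3 — Convert to polar: |V_total| = 189.9 V, ∠V_total = 135.8°.

V_total = 189.9∠135.8° V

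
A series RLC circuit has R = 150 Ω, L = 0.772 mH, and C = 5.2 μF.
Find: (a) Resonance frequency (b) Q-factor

Step 1 — Resonance condition Im(Z)=0 gives ω₀ = 1/√(LC).
Step 2 — ω₀ = 1/√(0.000772·5.2e-06) = 1.578e+04 rad/s.
Step 3 — f₀ = ω₀/(2π) = 2512 Hz.
Step 4 — Series Q: Q = ω₀L/R = 1.578e+04·0.000772/150 = 0.08123.

(a) f₀ = 2512 Hz  (b) Q = 0.08123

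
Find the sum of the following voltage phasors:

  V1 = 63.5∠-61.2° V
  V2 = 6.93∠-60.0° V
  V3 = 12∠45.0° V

Step 1 — Convert each phasor to rectangular form:
  V1 = 63.5·(cos(-61.2°) + j·sin(-61.2°)) = 30.59 - j55.65 V
  V2 = 6.93·(cos(-60.0°) + j·sin(-60.0°)) = 3.465 - j6.002 V
  V3 = 12·(cos(45.0°) + j·sin(45.0°)) = 8.485 + j8.485 V
Step 2 — Sum components: V_total = 42.54 - j53.16 V.
Step 3 — Convert to polar: |V_total| = 68.09 V, ∠V_total = -51.3°.

V_total = 68.09∠-51.3° V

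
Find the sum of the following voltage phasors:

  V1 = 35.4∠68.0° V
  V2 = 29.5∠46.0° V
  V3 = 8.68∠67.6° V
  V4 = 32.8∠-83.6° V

Step 1 — Convert each phasor to rectangular form:
  V1 = 35.4·(cos(68.0°) + j·sin(68.0°)) = 13.26 + j32.82 V
  V2 = 29.5·(cos(46.0°) + j·sin(46.0°)) = 20.49 + j21.22 V
  V3 = 8.68·(cos(67.6°) + j·sin(67.6°)) = 3.308 + j8.025 V
  V4 = 32.8·(cos(-83.6°) + j·sin(-83.6°)) = 3.656 - j32.6 V
Step 2 — Sum components: V_total = 40.72 + j29.47 V.
Step 3 — Convert to polar: |V_total| = 50.26 V, ∠V_total = 35.9°.

V_total = 50.26∠35.9° V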